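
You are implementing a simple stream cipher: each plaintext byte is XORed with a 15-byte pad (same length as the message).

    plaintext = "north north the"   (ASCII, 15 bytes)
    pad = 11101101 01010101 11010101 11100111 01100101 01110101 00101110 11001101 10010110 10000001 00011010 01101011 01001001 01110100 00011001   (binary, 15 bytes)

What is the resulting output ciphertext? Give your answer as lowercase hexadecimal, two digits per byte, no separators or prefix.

XOR is its own inverse, so applying the key byte-wise gives the result directly.
6e ^ ed = 83
6f ^ 55 = 3a
72 ^ d5 = a7
74 ^ e7 = 93
68 ^ 65 = 0d
20 ^ 75 = 55
6e ^ 2e = 40
6f ^ cd = a2
72 ^ 96 = e4
74 ^ 81 = f5
68 ^ 1a = 72
20 ^ 6b = 4b
74 ^ 49 = 3d
68 ^ 74 = 1c
65 ^ 19 = 7c

833aa7930d5540a2e4f5724b3d1c7c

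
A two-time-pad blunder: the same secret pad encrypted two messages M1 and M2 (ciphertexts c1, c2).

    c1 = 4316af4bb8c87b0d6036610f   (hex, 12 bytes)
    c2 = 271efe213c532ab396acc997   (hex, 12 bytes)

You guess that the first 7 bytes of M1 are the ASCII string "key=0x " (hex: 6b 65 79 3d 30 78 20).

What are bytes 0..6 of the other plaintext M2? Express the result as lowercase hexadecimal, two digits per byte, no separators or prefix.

0f6d2857b4e371

First, c1 ⊕ c2 = (M1 ⊕ K) ⊕ (M2 ⊕ K) = M1 ⊕ M2, so the key drops out. Then M2 = (M1 ⊕ M2) ⊕ M1 over the first 7 bytes.
byte 0: (43 ^ 27) ^ 6b = 64 ^ 6b = 0f
byte 1: (16 ^ 1e) ^ 65 = 08 ^ 65 = 6d
byte 2: (af ^ fe) ^ 79 = 51 ^ 79 = 28
byte 3: (4b ^ 21) ^ 3d = 6a ^ 3d = 57
byte 4: (b8 ^ 3c) ^ 30 = 84 ^ 30 = b4
byte 5: (c8 ^ 53) ^ 78 = 9b ^ 78 = e3
byte 6: (7b ^ 2a) ^ 20 = 51 ^ 20 = 71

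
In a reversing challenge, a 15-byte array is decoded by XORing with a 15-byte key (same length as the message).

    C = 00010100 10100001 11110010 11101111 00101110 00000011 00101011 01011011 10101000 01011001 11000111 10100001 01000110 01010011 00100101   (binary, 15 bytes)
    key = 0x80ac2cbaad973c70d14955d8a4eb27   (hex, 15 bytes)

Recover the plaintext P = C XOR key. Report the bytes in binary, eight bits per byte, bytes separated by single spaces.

XOR is its own inverse, so applying the key byte-wise gives the result directly.
 20 xor 128 = 148
161 xor 172 =  13
242 xor  44 = 222
239 xor 186 =  85
 46 xor 173 = 131
  3 xor 151 = 148
 43 xor  60 =  23
 91 xor 112 =  43
168 xor 209 = 121
 89 xor  73 =  16
199 xor  85 = 146
161 xor 216 = 121
 70 xor 164 = 226
 83 xor 235 = 184
 37 xor  39 =   2

10010100 00001101 11011110 01010101 10000011 10010100 00010111 00101011 01111001 00010000 10010010 01111001 11100010 10111000 00000010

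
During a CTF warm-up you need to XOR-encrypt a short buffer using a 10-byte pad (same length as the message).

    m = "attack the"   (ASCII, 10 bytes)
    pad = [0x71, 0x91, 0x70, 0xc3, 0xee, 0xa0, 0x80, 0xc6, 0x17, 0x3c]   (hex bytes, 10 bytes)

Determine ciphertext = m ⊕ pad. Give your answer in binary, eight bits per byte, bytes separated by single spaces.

XOR is its own inverse, so applying the key byte-wise gives the result directly.
byte 0:  97 ⊕ 113 =  16
byte 1: 116 ⊕ 145 = 229
byte 2: 116 ⊕ 112 =   4
byte 3:  97 ⊕ 195 = 162
byte 4:  99 ⊕ 238 = 141
byte 5: 107 ⊕ 160 = 203
byte 6:  32 ⊕ 128 = 160
byte 7: 116 ⊕ 198 = 178
byte 8: 104 ⊕  23 = 127
byte 9: 101 ⊕  60 =  89

00010000 11100101 00000100 10100010 10001101 11001011 10100000 10110010 01111111 01011001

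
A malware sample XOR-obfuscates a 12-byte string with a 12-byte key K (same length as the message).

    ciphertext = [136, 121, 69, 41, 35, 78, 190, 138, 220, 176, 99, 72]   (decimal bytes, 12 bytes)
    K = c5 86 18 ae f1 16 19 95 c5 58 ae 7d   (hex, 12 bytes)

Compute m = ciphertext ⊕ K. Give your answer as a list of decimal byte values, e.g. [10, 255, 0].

XOR is its own inverse, so applying the key byte-wise gives the result directly.
136 XOR 197 =  77
121 XOR 134 = 255
 69 XOR  24 =  93
 41 XOR 174 = 135
 35 XOR 241 = 210
 78 XOR  22 =  88
190 XOR  25 = 167
138 XOR 149 =  31
220 XOR 197 =  25
176 XOR  88 = 232
 99 XOR 174 = 205
 72 XOR 125 =  53

[77, 255, 93, 135, 210, 88, 167, 31, 25, 232, 205, 53]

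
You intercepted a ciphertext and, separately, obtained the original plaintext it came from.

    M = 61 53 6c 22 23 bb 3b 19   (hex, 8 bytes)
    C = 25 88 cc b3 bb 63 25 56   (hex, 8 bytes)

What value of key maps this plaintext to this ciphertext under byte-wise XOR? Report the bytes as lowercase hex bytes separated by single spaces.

Since C = M ⊕ key, XORing both sides with M gives key = M ⊕ C.
61 XOR 25 = 44
53 XOR 88 = db
6c XOR cc = a0
22 XOR b3 = 91
23 XOR bb = 98
bb XOR 63 = d8
3b XOR 25 = 1e
19 XOR 56 = 4f

44 db a0 91 98 d8 1e 4f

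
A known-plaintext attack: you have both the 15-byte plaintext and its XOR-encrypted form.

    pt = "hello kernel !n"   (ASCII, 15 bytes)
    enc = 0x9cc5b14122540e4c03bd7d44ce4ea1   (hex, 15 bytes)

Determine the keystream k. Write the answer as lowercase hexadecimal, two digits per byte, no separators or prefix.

f4a0dd2d4d74652971d31828ee6fcf

Since enc = pt ⊕ k, XORing both sides with pt gives k = pt ⊕ enc.
byte 0: 104 ^ 156 = 244
byte 1: 101 ^ 197 = 160
byte 2: 108 ^ 177 = 221
byte 3: 108 ^  65 =  45
byte 4: 111 ^  34 =  77
byte 5:  32 ^  84 = 116
byte 6: 107 ^  14 = 101
byte 7: 101 ^  76 =  41
byte 8: 114 ^   3 = 113
byte 9: 110 ^ 189 = 211
byte 10: 101 ^ 125 =  24
byte 11: 108 ^  68 =  40
byte 12:  32 ^ 206 = 238
byte 13:  33 ^  78 = 111
byte 14: 110 ^ 161 = 207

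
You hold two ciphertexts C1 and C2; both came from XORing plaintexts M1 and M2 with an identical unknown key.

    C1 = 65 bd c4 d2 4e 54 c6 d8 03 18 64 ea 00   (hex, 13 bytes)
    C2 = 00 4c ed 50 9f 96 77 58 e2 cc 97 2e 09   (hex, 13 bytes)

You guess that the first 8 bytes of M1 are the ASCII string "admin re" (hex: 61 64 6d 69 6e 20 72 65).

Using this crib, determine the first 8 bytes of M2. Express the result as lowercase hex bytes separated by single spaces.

04 95 44 eb bf e2 c3 e5

First, C1 ⊕ C2 = (M1 ⊕ K) ⊕ (M2 ⊕ K) = M1 ⊕ M2, so the key drops out. Then M2 = (M1 ⊕ M2) ⊕ M1 over the first 8 bytes.
byte 0: (65 xor 00) xor 61 = 65 xor 61 = 04
byte 1: (bd xor 4c) xor 64 = f1 xor 64 = 95
byte 2: (c4 xor ed) xor 6d = 29 xor 6d = 44
byte 3: (d2 xor 50) xor 69 = 82 xor 69 = eb
byte 4: (4e xor 9f) xor 6e = d1 xor 6e = bf
byte 5: (54 xor 96) xor 20 = c2 xor 20 = e2
byte 6: (c6 xor 77) xor 72 = b1 xor 72 = c3
byte 7: (d8 xor 58) xor 65 = 80 xor 65 = e5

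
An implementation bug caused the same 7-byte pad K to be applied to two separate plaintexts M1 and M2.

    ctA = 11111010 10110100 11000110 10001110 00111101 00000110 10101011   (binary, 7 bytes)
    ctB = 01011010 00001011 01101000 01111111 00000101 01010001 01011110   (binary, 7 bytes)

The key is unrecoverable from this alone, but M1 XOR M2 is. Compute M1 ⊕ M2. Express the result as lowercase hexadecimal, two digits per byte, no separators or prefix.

a0bfaef13857f5

ctA ⊕ ctB = (M1 ⊕ K) ⊕ (M2 ⊕ K) = M1 ⊕ M2 — the shared key cancels under XOR.
byte 0: 11111010 xor 01011010 = 10100000
byte 1: 10110100 xor 00001011 = 10111111
byte 2: 11000110 xor 01101000 = 10101110
byte 3: 10001110 xor 01111111 = 11110001
byte 4: 00111101 xor 00000101 = 00111000
byte 5: 00000110 xor 01010001 = 01010111
byte 6: 10101011 xor 01011110 = 11110101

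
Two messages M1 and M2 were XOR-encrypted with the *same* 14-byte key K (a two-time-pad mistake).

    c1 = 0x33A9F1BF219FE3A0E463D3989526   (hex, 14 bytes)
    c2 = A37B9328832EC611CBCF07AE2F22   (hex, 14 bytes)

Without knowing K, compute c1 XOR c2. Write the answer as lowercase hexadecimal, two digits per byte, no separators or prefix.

c1 ⊕ c2 = (M1 ⊕ K) ⊕ (M2 ⊕ K) = M1 ⊕ M2 — the shared key cancels under XOR.
33 ^ a3 = 90
a9 ^ 7b = d2
f1 ^ 93 = 62
bf ^ 28 = 97
21 ^ 83 = a2
9f ^ 2e = b1
e3 ^ c6 = 25
a0 ^ 11 = b1
e4 ^ cb = 2f
63 ^ cf = ac
d3 ^ 07 = d4
98 ^ ae = 36
95 ^ 2f = ba
26 ^ 22 = 04

90d26297a2b125b12facd436ba04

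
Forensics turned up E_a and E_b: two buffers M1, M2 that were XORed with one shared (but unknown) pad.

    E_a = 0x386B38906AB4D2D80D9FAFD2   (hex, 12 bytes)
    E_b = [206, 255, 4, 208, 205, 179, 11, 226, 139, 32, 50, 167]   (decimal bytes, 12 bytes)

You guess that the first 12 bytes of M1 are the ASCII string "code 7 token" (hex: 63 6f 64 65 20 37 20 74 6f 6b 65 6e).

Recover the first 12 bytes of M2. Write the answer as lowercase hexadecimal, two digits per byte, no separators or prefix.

95fb58258730f94ee9d4f81b

First, E_a ⊕ E_b = (M1 ⊕ K) ⊕ (M2 ⊕ K) = M1 ⊕ M2, so the key drops out. Then M2 = (M1 ⊕ M2) ⊕ M1 over the first 12 bytes.
byte 0: (38 xor ce) xor 63 = f6 xor 63 = 95
byte 1: (6b xor ff) xor 6f = 94 xor 6f = fb
byte 2: (38 xor 04) xor 64 = 3c xor 64 = 58
byte 3: (90 xor d0) xor 65 = 40 xor 65 = 25
byte 4: (6a xor cd) xor 20 = a7 xor 20 = 87
byte 5: (b4 xor b3) xor 37 = 07 xor 37 = 30
byte 6: (d2 xor 0b) xor 20 = d9 xor 20 = f9
byte 7: (d8 xor e2) xor 74 = 3a xor 74 = 4e
byte 8: (0d xor 8b) xor 6f = 86 xor 6f = e9
byte 9: (9f xor 20) xor 6b = bf xor 6b = d4
byte 10: (af xor 32) xor 65 = 9d xor 65 = f8
byte 11: (d2 xor a7) xor 6e = 75 xor 6e = 1b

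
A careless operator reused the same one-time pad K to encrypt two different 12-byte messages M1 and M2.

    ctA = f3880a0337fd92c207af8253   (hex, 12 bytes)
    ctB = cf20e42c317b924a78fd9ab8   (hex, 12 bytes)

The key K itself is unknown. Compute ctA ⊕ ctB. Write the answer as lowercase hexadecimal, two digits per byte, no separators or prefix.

ctA ⊕ ctB = (M1 ⊕ K) ⊕ (M2 ⊕ K) = M1 ⊕ M2 — the shared key cancels under XOR.
byte 0: f3 ⊕ cf = 3c
byte 1: 88 ⊕ 20 = a8
byte 2: 0a ⊕ e4 = ee
byte 3: 03 ⊕ 2c = 2f
byte 4: 37 ⊕ 31 = 06
byte 5: fd ⊕ 7b = 86
byte 6: 92 ⊕ 92 = 00
byte 7: c2 ⊕ 4a = 88
byte 8: 07 ⊕ 78 = 7f
byte 9: af ⊕ fd = 52
byte 10: 82 ⊕ 9a = 18
byte 11: 53 ⊕ b8 = eb

3ca8ee2f068600887f5218eb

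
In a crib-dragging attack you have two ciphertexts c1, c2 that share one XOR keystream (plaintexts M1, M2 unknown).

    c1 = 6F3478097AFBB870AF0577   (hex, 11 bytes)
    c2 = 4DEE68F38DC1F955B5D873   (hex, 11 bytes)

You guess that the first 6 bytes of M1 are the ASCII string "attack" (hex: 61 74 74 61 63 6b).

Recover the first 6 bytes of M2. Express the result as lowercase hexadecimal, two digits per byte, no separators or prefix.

First, c1 ⊕ c2 = (M1 ⊕ K) ⊕ (M2 ⊕ K) = M1 ⊕ M2, so the key drops out. Then M2 = (M1 ⊕ M2) ⊕ M1 over the first 6 bytes.
byte 0: (6f ⊕ 4d) ⊕ 61 = 22 ⊕ 61 = 43
byte 1: (34 ⊕ ee) ⊕ 74 = da ⊕ 74 = ae
byte 2: (78 ⊕ 68) ⊕ 74 = 10 ⊕ 74 = 64
byte 3: (09 ⊕ f3) ⊕ 61 = fa ⊕ 61 = 9b
byte 4: (7a ⊕ 8d) ⊕ 63 = f7 ⊕ 63 = 94
byte 5: (fb ⊕ c1) ⊕ 6b = 3a ⊕ 6b = 51

43ae649b9451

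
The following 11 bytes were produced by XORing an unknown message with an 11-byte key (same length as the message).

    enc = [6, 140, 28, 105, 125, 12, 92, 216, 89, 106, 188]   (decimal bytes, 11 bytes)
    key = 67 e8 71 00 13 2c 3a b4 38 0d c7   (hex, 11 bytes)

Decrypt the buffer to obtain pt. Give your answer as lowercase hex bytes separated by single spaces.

byte 0: 06 ⊕ 67 = 61
byte 1: 8c ⊕ e8 = 64
byte 2: 1c ⊕ 71 = 6d
byte 3: 69 ⊕ 00 = 69
byte 4: 7d ⊕ 13 = 6e
byte 5: 0c ⊕ 2c = 20
byte 6: 5c ⊕ 3a = 66
byte 7: d8 ⊕ b4 = 6c
byte 8: 59 ⊕ 38 = 61
byte 9: 6a ⊕ 0d = 67
byte 10: bc ⊕ c7 = 7b

61 64 6d 69 6e 20 66 6c 61 67 7b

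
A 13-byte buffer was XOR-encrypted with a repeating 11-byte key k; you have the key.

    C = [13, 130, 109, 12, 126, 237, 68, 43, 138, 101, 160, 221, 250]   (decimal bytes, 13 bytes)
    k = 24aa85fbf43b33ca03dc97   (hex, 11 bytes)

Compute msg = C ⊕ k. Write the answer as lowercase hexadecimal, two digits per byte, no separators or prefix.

The 11-byte key repeats, so the effective keystream is 24 aa 85 fb f4 3b 33 ca 03 dc 97 24 aa.
byte 0:  13 XOR  36 =  41
byte 1: 130 XOR 170 =  40
byte 2: 109 XOR 133 = 232
byte 3:  12 XOR 251 = 247
byte 4: 126 XOR 244 = 138
byte 5: 237 XOR  59 = 214
byte 6:  68 XOR  51 = 119
byte 7:  43 XOR 202 = 225
byte 8: 138 XOR   3 = 137
byte 9: 101 XOR 220 = 185
byte 10: 160 XOR 151 =  55
byte 11: 221 XOR  36 = 249
byte 12: 250 XOR 170 =  80

2928e8f78ad677e189b937f950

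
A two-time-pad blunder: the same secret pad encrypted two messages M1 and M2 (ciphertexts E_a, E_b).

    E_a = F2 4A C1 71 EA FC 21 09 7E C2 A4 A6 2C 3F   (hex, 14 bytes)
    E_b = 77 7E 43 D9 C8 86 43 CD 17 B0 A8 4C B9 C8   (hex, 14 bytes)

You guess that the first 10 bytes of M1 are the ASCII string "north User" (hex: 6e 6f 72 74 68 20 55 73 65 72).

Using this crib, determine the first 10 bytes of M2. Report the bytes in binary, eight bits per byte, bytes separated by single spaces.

First, E_a ⊕ E_b = (M1 ⊕ K) ⊕ (M2 ⊕ K) = M1 ⊕ M2, so the key drops out. Then M2 = (M1 ⊕ M2) ⊕ M1 over the first 10 bytes.
byte 0: (f2 XOR 77) XOR 6e = 85 XOR 6e = eb
byte 1: (4a XOR 7e) XOR 6f = 34 XOR 6f = 5b
byte 2: (c1 XOR 43) XOR 72 = 82 XOR 72 = f0
byte 3: (71 XOR d9) XOR 74 = a8 XOR 74 = dc
byte 4: (ea XOR c8) XOR 68 = 22 XOR 68 = 4a
byte 5: (fc XOR 86) XOR 20 = 7a XOR 20 = 5a
byte 6: (21 XOR 43) XOR 55 = 62 XOR 55 = 37
byte 7: (09 XOR cd) XOR 73 = c4 XOR 73 = b7
byte 8: (7e XOR 17) XOR 65 = 69 XOR 65 = 0c
byte 9: (c2 XOR b0) XOR 72 = 72 XOR 72 = 00

11101011 01011011 11110000 11011100 01001010 01011010 00110111 10110111 00001100 00000000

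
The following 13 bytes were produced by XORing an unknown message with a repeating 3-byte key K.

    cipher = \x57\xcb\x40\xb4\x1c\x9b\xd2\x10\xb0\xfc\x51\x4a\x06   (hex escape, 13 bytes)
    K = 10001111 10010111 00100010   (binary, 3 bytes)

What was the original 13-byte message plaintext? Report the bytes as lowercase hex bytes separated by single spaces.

d8 5c 62 3b 8b b9 5d 87 92 73 c6 68 89

The 3-byte key repeats, so the effective keystream is 8f 97 22 8f 97 22 8f 97 22 8f 97 22 8f.
byte 0: 57 xor 8f = d8
byte 1: cb xor 97 = 5c
byte 2: 40 xor 22 = 62
byte 3: b4 xor 8f = 3b
byte 4: 1c xor 97 = 8b
byte 5: 9b xor 22 = b9
byte 6: d2 xor 8f = 5d
byte 7: 10 xor 97 = 87
byte 8: b0 xor 22 = 92
byte 9: fc xor 8f = 73
byte 10: 51 xor 97 = c6
byte 11: 4a xor 22 = 68
byte 12: 06 xor 8f = 89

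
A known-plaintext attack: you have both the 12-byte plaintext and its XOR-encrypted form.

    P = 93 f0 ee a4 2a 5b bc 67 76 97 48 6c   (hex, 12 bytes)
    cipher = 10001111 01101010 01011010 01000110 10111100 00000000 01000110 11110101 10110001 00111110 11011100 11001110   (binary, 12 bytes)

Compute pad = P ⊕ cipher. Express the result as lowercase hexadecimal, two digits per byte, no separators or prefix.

1c9ab4e2965bfa92c7a994a2

Since cipher = P ⊕ pad, XORing both sides with P gives pad = P ⊕ cipher.
byte 0: 93 xor 8f = 1c
byte 1: f0 xor 6a = 9a
byte 2: ee xor 5a = b4
byte 3: a4 xor 46 = e2
byte 4: 2a xor bc = 96
byte 5: 5b xor 00 = 5b
byte 6: bc xor 46 = fa
byte 7: 67 xor f5 = 92
byte 8: 76 xor b1 = c7
byte 9: 97 xor 3e = a9
byte 10: 48 xor dc = 94
byte 11: 6c xor ce = a2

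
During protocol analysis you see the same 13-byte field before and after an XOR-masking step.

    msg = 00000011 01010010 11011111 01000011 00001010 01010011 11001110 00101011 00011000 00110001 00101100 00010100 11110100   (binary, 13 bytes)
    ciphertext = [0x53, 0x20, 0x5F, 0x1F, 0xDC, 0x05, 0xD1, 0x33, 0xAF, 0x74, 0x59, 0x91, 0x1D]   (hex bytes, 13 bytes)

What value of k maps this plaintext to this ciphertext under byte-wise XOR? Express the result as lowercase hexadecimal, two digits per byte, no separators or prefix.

Since ciphertext = msg ⊕ k, XORing both sides with msg gives k = msg ⊕ ciphertext.
byte 0: 03 ⊕ 53 = 50
byte 1: 52 ⊕ 20 = 72
byte 2: df ⊕ 5f = 80
byte 3: 43 ⊕ 1f = 5c
byte 4: 0a ⊕ dc = d6
byte 5: 53 ⊕ 05 = 56
byte 6: ce ⊕ d1 = 1f
byte 7: 2b ⊕ 33 = 18
byte 8: 18 ⊕ af = b7
byte 9: 31 ⊕ 74 = 45
byte 10: 2c ⊕ 59 = 75
byte 11: 14 ⊕ 91 = 85
byte 12: f4 ⊕ 1d = e9

5072805cd6561f18b7457585e9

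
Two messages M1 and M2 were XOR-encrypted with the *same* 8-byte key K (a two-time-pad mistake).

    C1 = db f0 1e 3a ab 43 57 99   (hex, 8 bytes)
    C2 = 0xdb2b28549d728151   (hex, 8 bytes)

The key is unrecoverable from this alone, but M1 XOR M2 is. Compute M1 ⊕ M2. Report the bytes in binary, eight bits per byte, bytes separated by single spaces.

C1 ⊕ C2 = (M1 ⊕ K) ⊕ (M2 ⊕ K) = M1 ⊕ M2 — the shared key cancels under XOR.
219 xor 219 =   0
240 xor  43 = 219
 30 xor  40 =  54
 58 xor  84 = 110
171 xor 157 =  54
 67 xor 114 =  49
 87 xor 129 = 214
153 xor  81 = 200

00000000 11011011 00110110 01101110 00110110 00110001 11010110 11001000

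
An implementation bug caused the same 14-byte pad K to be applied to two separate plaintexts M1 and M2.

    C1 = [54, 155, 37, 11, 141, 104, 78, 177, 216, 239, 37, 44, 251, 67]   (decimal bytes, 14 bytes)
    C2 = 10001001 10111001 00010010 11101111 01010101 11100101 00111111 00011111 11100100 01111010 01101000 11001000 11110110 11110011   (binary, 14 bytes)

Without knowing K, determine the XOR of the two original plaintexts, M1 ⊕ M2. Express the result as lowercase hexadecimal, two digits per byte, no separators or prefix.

C1 ⊕ C2 = (M1 ⊕ K) ⊕ (M2 ⊕ K) = M1 ⊕ M2 — the shared key cancels under XOR.
byte 0: 36 ^ 89 = bf
byte 1: 9b ^ b9 = 22
byte 2: 25 ^ 12 = 37
byte 3: 0b ^ ef = e4
byte 4: 8d ^ 55 = d8
byte 5: 68 ^ e5 = 8d
byte 6: 4e ^ 3f = 71
byte 7: b1 ^ 1f = ae
byte 8: d8 ^ e4 = 3c
byte 9: ef ^ 7a = 95
byte 10: 25 ^ 68 = 4d
byte 11: 2c ^ c8 = e4
byte 12: fb ^ f6 = 0d
byte 13: 43 ^ f3 = b0

bf2237e4d88d71ae3c954de40db0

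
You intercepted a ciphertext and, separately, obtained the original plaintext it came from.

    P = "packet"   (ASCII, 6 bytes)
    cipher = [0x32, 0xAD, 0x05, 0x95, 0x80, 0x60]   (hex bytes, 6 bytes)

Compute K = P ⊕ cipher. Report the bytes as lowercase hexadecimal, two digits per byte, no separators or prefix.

42cc66fee514

Since cipher = P ⊕ K, XORing both sides with P gives K = P ⊕ cipher.
112 XOR  50 =  66
 97 XOR 173 = 204
 99 XOR   5 = 102
107 XOR 149 = 254
101 XOR 128 = 229
116 XOR  96 =  20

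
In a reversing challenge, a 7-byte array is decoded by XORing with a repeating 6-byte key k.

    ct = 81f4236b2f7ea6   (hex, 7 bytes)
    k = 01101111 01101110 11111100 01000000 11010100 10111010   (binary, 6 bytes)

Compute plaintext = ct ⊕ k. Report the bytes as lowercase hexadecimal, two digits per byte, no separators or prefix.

ee9adf2bfbc4c9

The 6-byte key repeats, so the effective keystream is 6f 6e fc 40 d4 ba 6f.
byte 0: 81 XOR 6f = ee
byte 1: f4 XOR 6e = 9a
byte 2: 23 XOR fc = df
byte 3: 6b XOR 40 = 2b
byte 4: 2f XOR d4 = fb
byte 5: 7e XOR ba = c4
byte 6: a6 XOR 6f = c9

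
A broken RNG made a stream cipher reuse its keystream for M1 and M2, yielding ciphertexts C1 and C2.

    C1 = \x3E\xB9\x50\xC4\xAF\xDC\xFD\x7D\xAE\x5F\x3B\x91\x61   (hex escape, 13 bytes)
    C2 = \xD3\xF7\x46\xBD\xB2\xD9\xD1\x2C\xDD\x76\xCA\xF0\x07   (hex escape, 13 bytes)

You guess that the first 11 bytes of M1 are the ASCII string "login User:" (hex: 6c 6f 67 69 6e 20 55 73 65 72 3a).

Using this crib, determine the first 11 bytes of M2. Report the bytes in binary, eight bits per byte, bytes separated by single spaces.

10000001 00100001 01110001 00010000 01110011 00100101 01111001 00100010 00010110 01011011 11001011

First, C1 ⊕ C2 = (M1 ⊕ K) ⊕ (M2 ⊕ K) = M1 ⊕ M2, so the key drops out. Then M2 = (M1 ⊕ M2) ⊕ M1 over the first 11 bytes.
byte 0: (3e ^ d3) ^ 6c = ed ^ 6c = 81
byte 1: (b9 ^ f7) ^ 6f = 4e ^ 6f = 21
byte 2: (50 ^ 46) ^ 67 = 16 ^ 67 = 71
byte 3: (c4 ^ bd) ^ 69 = 79 ^ 69 = 10
byte 4: (af ^ b2) ^ 6e = 1d ^ 6e = 73
byte 5: (dc ^ d9) ^ 20 = 05 ^ 20 = 25
byte 6: (fd ^ d1) ^ 55 = 2c ^ 55 = 79
byte 7: (7d ^ 2c) ^ 73 = 51 ^ 73 = 22
byte 8: (ae ^ dd) ^ 65 = 73 ^ 65 = 16
byte 9: (5f ^ 76) ^ 72 = 29 ^ 72 = 5b
byte 10: (3b ^ ca) ^ 3a = f1 ^ 3a = cb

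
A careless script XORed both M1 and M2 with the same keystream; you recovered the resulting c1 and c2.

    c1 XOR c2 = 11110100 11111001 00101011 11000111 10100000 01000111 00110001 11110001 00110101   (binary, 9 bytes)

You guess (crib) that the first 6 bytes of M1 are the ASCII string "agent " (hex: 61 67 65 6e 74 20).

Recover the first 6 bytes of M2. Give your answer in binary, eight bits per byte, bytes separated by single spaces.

10010101 10011110 01001110 10101001 11010100 01100111

Since c1 ⊕ c2 = M1 ⊕ M2, XORing with the guessed M1 bytes yields the corresponding M2 bytes: M2 = (c1 ⊕ c2) ⊕ M1.
byte 0: f4 ^ 61 = 95
byte 1: f9 ^ 67 = 9e
byte 2: 2b ^ 65 = 4e
byte 3: c7 ^ 6e = a9
byte 4: a0 ^ 74 = d4
byte 5: 47 ^ 20 = 67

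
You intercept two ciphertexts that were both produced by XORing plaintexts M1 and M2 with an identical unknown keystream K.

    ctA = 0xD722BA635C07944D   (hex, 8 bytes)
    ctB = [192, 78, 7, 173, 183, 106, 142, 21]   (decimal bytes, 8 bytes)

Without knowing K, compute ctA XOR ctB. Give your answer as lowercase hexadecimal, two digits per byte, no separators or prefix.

ctA ⊕ ctB = (M1 ⊕ K) ⊕ (M2 ⊕ K) = M1 ⊕ M2 — the shared key cancels under XOR.
d7 ^ c0 = 17
22 ^ 4e = 6c
ba ^ 07 = bd
63 ^ ad = ce
5c ^ b7 = eb
07 ^ 6a = 6d
94 ^ 8e = 1a
4d ^ 15 = 58

176cbdceeb6d1a58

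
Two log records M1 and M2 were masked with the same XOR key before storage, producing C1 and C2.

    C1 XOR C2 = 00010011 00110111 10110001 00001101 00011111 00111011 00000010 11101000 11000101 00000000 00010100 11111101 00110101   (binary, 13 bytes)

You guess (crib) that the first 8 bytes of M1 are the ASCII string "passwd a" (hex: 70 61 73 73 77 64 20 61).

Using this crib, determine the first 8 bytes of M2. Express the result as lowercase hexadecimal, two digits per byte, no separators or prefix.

6356c27e685f2289

Since C1 ⊕ C2 = M1 ⊕ M2, XORing with the guessed M1 bytes yields the corresponding M2 bytes: M2 = (C1 ⊕ C2) ⊕ M1.
byte 0: 13 XOR 70 = 63
byte 1: 37 XOR 61 = 56
byte 2: b1 XOR 73 = c2
byte 3: 0d XOR 73 = 7e
byte 4: 1f XOR 77 = 68
byte 5: 3b XOR 64 = 5f
byte 6: 02 XOR 20 = 22
byte 7: e8 XOR 61 = 89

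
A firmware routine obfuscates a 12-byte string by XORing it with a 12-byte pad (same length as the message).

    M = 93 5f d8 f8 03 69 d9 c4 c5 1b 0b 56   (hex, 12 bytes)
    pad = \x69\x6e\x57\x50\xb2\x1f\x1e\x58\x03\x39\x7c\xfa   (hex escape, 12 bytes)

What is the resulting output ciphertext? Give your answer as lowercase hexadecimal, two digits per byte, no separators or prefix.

fa318fa8b176c79cc62277ac

93 ⊕ 69 = fa
5f ⊕ 6e = 31
d8 ⊕ 57 = 8f
f8 ⊕ 50 = a8
03 ⊕ b2 = b1
69 ⊕ 1f = 76
d9 ⊕ 1e = c7
c4 ⊕ 58 = 9c
c5 ⊕ 03 = c6
1b ⊕ 39 = 22
0b ⊕ 7c = 77
56 ⊕ fa = ac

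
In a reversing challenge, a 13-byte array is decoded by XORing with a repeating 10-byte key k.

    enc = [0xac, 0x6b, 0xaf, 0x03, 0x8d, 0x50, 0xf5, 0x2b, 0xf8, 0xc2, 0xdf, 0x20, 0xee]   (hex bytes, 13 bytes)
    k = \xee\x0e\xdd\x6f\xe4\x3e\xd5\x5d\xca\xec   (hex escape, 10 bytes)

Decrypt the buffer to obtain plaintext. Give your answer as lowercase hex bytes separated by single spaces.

42 65 72 6c 69 6e 20 76 32 2e 31 2e 33

The 10-byte key repeats, so the effective keystream is ee 0e dd 6f e4 3e d5 5d ca ec ee 0e dd.
byte 0: 10101100 xor 11101110 = 01000010
byte 1: 01101011 xor 00001110 = 01100101
byte 2: 10101111 xor 11011101 = 01110010
byte 3: 00000011 xor 01101111 = 01101100
byte 4: 10001101 xor 11100100 = 01101001
byte 5: 01010000 xor 00111110 = 01101110
byte 6: 11110101 xor 11010101 = 00100000
byte 7: 00101011 xor 01011101 = 01110110
byte 8: 11111000 xor 11001010 = 00110010
byte 9: 11000010 xor 11101100 = 00101110
byte 10: 11011111 xor 11101110 = 00110001
byte 11: 00100000 xor 00001110 = 00101110
byte 12: 11101110 xor 11011101 = 00110011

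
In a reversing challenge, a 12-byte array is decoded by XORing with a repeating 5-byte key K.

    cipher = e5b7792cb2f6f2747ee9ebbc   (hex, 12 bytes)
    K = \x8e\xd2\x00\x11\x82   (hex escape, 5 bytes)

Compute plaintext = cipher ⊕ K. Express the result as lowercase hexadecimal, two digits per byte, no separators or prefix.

The 5-byte key repeats, so the effective keystream is 8e d2 00 11 82 8e d2 00 11 82 8e d2.
byte 0: e5 ^ 8e = 6b
byte 1: b7 ^ d2 = 65
byte 2: 79 ^ 00 = 79
byte 3: 2c ^ 11 = 3d
byte 4: b2 ^ 82 = 30
byte 5: f6 ^ 8e = 78
byte 6: f2 ^ d2 = 20
byte 7: 74 ^ 00 = 74
byte 8: 7e ^ 11 = 6f
byte 9: e9 ^ 82 = 6b
byte 10: eb ^ 8e = 65
byte 11: bc ^ d2 = 6e

6b65793d307820746f6b656e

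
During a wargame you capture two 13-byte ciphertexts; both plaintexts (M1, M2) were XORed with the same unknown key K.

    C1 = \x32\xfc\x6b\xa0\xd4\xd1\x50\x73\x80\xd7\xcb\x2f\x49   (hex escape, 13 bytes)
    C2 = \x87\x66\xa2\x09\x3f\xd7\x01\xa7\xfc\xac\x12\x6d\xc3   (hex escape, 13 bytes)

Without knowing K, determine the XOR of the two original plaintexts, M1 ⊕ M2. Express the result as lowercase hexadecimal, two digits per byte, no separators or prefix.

b59ac9a9eb0651d47c7bd9428a

C1 ⊕ C2 = (M1 ⊕ K) ⊕ (M2 ⊕ K) = M1 ⊕ M2 — the shared key cancels under XOR.
32 XOR 87 = b5
fc XOR 66 = 9a
6b XOR a2 = c9
a0 XOR 09 = a9
d4 XOR 3f = eb
d1 XOR d7 = 06
50 XOR 01 = 51
73 XOR a7 = d4
80 XOR fc = 7c
d7 XOR ac = 7b
cb XOR 12 = d9
2f XOR 6d = 42
49 XOR c3 = 8a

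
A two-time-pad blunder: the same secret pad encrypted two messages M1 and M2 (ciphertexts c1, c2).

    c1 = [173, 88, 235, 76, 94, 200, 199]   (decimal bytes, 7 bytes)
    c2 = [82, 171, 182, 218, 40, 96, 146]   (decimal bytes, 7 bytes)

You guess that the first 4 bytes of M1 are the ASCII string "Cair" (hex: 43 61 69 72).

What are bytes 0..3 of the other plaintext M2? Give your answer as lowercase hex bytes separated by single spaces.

bc 92 34 e4

First, c1 ⊕ c2 = (M1 ⊕ K) ⊕ (M2 ⊕ K) = M1 ⊕ M2, so the key drops out. Then M2 = (M1 ⊕ M2) ⊕ M1 over the first 4 bytes.
byte 0: (ad xor 52) xor 43 = ff xor 43 = bc
byte 1: (58 xor ab) xor 61 = f3 xor 61 = 92
byte 2: (eb xor b6) xor 69 = 5d xor 69 = 34
byte 3: (4c xor da) xor 72 = 96 xor 72 = e4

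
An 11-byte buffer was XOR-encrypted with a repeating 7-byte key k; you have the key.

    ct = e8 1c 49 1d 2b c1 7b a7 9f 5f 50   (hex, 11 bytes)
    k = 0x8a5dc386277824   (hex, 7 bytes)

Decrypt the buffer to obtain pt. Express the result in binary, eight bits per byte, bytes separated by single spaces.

01100010 01000001 10001010 10011011 00001100 10111001 01011111 00101101 11000010 10011100 11010110

The 7-byte key repeats, so the effective keystream is 8a 5d c3 86 27 78 24 8a 5d c3 86.
byte 0: e8 ^ 8a = 62
byte 1: 1c ^ 5d = 41
byte 2: 49 ^ c3 = 8a
byte 3: 1d ^ 86 = 9b
byte 4: 2b ^ 27 = 0c
byte 5: c1 ^ 78 = b9
byte 6: 7b ^ 24 = 5f
byte 7: a7 ^ 8a = 2d
byte 8: 9f ^ 5d = c2
byte 9: 5f ^ c3 = 9c
byte 10: 50 ^ 86 = d6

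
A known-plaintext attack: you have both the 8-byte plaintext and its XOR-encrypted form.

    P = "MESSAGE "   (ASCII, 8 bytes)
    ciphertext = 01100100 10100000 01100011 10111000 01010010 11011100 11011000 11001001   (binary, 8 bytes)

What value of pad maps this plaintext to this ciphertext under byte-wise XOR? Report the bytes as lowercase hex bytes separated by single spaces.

29 e5 30 eb 13 9b 9d e9

Since ciphertext = P ⊕ pad, XORing both sides with P gives pad = P ⊕ ciphertext.
byte 0: 4d xor 64 = 29
byte 1: 45 xor a0 = e5
byte 2: 53 xor 63 = 30
byte 3: 53 xor b8 = eb
byte 4: 41 xor 52 = 13
byte 5: 47 xor dc = 9b
byte 6: 45 xor d8 = 9d
byte 7: 20 xor c9 = e9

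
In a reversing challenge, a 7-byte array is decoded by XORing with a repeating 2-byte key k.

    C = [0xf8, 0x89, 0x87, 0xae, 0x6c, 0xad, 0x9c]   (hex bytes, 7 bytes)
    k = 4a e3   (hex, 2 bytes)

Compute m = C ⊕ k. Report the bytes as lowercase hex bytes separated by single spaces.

The 2-byte key repeats, so the effective keystream is 4a e3 4a e3 4a e3 4a.
byte 0: 248 ^  74 = 178
byte 1: 137 ^ 227 = 106
byte 2: 135 ^  74 = 205
byte 3: 174 ^ 227 =  77
byte 4: 108 ^  74 =  38
byte 5: 173 ^ 227 =  78
byte 6: 156 ^  74 = 214

b2 6a cd 4d 26 4e d6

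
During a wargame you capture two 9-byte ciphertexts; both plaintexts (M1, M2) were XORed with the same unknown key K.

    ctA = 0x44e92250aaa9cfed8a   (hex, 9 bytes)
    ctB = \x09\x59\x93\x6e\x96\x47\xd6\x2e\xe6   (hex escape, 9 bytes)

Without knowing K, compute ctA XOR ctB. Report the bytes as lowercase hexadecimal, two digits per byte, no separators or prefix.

4db0b13e3cee19c36c

ctA ⊕ ctB = (M1 ⊕ K) ⊕ (M2 ⊕ K) = M1 ⊕ M2 — the shared key cancels under XOR.
44 ⊕ 09 = 4d
e9 ⊕ 59 = b0
22 ⊕ 93 = b1
50 ⊕ 6e = 3e
aa ⊕ 96 = 3c
a9 ⊕ 47 = ee
cf ⊕ d6 = 19
ed ⊕ 2e = c3
8a ⊕ e6 = 6c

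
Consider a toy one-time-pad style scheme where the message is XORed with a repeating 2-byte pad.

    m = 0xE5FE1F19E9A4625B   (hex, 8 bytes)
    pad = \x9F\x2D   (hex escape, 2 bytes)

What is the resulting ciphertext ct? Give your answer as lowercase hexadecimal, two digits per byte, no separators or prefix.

The 2-byte key repeats, so the effective keystream is 9f 2d 9f 2d 9f 2d 9f 2d.
byte 0: e5 xor 9f = 7a
byte 1: fe xor 2d = d3
byte 2: 1f xor 9f = 80
byte 3: 19 xor 2d = 34
byte 4: e9 xor 9f = 76
byte 5: a4 xor 2d = 89
byte 6: 62 xor 9f = fd
byte 7: 5b xor 2d = 76

7ad380347689fd76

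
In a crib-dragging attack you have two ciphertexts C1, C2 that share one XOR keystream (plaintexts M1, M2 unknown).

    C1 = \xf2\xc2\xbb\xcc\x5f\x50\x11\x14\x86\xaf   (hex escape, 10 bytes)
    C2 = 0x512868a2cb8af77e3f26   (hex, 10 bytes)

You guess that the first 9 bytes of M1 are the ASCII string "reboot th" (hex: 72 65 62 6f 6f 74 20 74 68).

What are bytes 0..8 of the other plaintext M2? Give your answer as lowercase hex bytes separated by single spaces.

d1 8f b1 01 fb ae c6 1e d1

First, C1 ⊕ C2 = (M1 ⊕ K) ⊕ (M2 ⊕ K) = M1 ⊕ M2, so the key drops out. Then M2 = (M1 ⊕ M2) ⊕ M1 over the first 9 bytes.
byte 0: (f2 XOR 51) XOR 72 = a3 XOR 72 = d1
byte 1: (c2 XOR 28) XOR 65 = ea XOR 65 = 8f
byte 2: (bb XOR 68) XOR 62 = d3 XOR 62 = b1
byte 3: (cc XOR a2) XOR 6f = 6e XOR 6f = 01
byte 4: (5f XOR cb) XOR 6f = 94 XOR 6f = fb
byte 5: (50 XOR 8a) XOR 74 = da XOR 74 = ae
byte 6: (11 XOR f7) XOR 20 = e6 XOR 20 = c6
byte 7: (14 XOR 7e) XOR 74 = 6a XOR 74 = 1e
byte 8: (86 XOR 3f) XOR 68 = b9 XOR 68 = d1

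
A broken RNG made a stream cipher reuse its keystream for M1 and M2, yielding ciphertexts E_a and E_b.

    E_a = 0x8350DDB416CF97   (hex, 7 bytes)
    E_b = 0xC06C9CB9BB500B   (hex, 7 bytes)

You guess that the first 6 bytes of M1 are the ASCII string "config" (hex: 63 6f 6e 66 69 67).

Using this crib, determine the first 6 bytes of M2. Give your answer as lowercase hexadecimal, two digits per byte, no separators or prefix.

20532f6bc4f8

First, E_a ⊕ E_b = (M1 ⊕ K) ⊕ (M2 ⊕ K) = M1 ⊕ M2, so the key drops out. Then M2 = (M1 ⊕ M2) ⊕ M1 over the first 6 bytes.
byte 0: (83 ^ c0) ^ 63 = 43 ^ 63 = 20
byte 1: (50 ^ 6c) ^ 6f = 3c ^ 6f = 53
byte 2: (dd ^ 9c) ^ 6e = 41 ^ 6e = 2f
byte 3: (b4 ^ b9) ^ 66 = 0d ^ 66 = 6b
byte 4: (16 ^ bb) ^ 69 = ad ^ 69 = c4
byte 5: (cf ^ 50) ^ 67 = 9f ^ 67 = f8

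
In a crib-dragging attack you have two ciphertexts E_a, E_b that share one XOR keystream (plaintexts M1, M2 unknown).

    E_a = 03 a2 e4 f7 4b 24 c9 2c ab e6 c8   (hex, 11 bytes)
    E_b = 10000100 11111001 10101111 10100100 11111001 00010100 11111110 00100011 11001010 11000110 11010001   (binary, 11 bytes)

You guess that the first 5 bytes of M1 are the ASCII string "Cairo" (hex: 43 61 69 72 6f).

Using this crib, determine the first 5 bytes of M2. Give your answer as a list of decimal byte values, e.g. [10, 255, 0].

First, E_a ⊕ E_b = (M1 ⊕ K) ⊕ (M2 ⊕ K) = M1 ⊕ M2, so the key drops out. Then M2 = (M1 ⊕ M2) ⊕ M1 over the first 5 bytes.
byte 0: (03 xor 84) xor 43 = 87 xor 43 = c4
byte 1: (a2 xor f9) xor 61 = 5b xor 61 = 3a
byte 2: (e4 xor af) xor 69 = 4b xor 69 = 22
byte 3: (f7 xor a4) xor 72 = 53 xor 72 = 21
byte 4: (4b xor f9) xor 6f = b2 xor 6f = dd

[196, 58, 34, 33, 221]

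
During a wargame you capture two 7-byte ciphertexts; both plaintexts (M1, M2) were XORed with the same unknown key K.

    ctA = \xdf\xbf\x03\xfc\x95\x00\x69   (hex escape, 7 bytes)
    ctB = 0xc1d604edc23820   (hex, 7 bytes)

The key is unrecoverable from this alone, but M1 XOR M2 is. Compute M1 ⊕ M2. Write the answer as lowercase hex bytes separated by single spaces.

ctA ⊕ ctB = (M1 ⊕ K) ⊕ (M2 ⊕ K) = M1 ⊕ M2 — the shared key cancels under XOR.
223 ^ 193 =  30
191 ^ 214 = 105
  3 ^   4 =   7
252 ^ 237 =  17
149 ^ 194 =  87
  0 ^  56 =  56
105 ^  32 =  73

1e 69 07 11 57 38 49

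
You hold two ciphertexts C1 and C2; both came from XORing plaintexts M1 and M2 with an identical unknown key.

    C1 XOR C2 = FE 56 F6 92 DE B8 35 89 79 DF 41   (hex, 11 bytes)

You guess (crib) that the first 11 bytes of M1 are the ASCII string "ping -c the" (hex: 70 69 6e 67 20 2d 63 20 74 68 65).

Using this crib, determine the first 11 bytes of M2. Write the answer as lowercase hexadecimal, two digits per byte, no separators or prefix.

8e3f98f5fe9556a90db724

Since C1 ⊕ C2 = M1 ⊕ M2, XORing with the guessed M1 bytes yields the corresponding M2 bytes: M2 = (C1 ⊕ C2) ⊕ M1.
fe ⊕ 70 = 8e
56 ⊕ 69 = 3f
f6 ⊕ 6e = 98
92 ⊕ 67 = f5
de ⊕ 20 = fe
b8 ⊕ 2d = 95
35 ⊕ 63 = 56
89 ⊕ 20 = a9
79 ⊕ 74 = 0d
df ⊕ 68 = b7
41 ⊕ 65 = 24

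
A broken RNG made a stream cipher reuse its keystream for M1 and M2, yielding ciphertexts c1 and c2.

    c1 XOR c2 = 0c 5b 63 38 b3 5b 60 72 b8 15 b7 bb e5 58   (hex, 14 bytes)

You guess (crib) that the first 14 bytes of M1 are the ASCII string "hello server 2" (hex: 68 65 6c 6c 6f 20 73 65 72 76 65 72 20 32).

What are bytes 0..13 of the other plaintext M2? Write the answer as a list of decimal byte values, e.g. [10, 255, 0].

[100, 62, 15, 84, 220, 123, 19, 23, 202, 99, 210, 201, 197, 106]

Since c1 ⊕ c2 = M1 ⊕ M2, XORing with the guessed M1 bytes yields the corresponding M2 bytes: M2 = (c1 ⊕ c2) ⊕ M1.
byte 0: 0c XOR 68 = 64
byte 1: 5b XOR 65 = 3e
byte 2: 63 XOR 6c = 0f
byte 3: 38 XOR 6c = 54
byte 4: b3 XOR 6f = dc
byte 5: 5b XOR 20 = 7b
byte 6: 60 XOR 73 = 13
byte 7: 72 XOR 65 = 17
byte 8: b8 XOR 72 = ca
byte 9: 15 XOR 76 = 63
byte 10: b7 XOR 65 = d2
byte 11: bb XOR 72 = c9
byte 12: e5 XOR 20 = c5
byte 13: 58 XOR 32 = 6a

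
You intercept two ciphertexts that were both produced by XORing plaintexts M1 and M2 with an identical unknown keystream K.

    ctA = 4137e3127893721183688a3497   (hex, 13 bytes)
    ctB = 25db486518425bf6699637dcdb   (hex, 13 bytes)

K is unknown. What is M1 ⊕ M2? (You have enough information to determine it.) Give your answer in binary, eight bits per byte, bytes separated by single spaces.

ctA ⊕ ctB = (M1 ⊕ K) ⊕ (M2 ⊕ K) = M1 ⊕ M2 — the shared key cancels under XOR.
byte 0: 01000001 XOR 00100101 = 01100100
byte 1: 00110111 XOR 11011011 = 11101100
byte 2: 11100011 XOR 01001000 = 10101011
byte 3: 00010010 XOR 01100101 = 01110111
byte 4: 01111000 XOR 00011000 = 01100000
byte 5: 10010011 XOR 01000010 = 11010001
byte 6: 01110010 XOR 01011011 = 00101001
byte 7: 00010001 XOR 11110110 = 11100111
byte 8: 10000011 XOR 01101001 = 11101010
byte 9: 01101000 XOR 10010110 = 11111110
byte 10: 10001010 XOR 00110111 = 10111101
byte 11: 00110100 XOR 11011100 = 11101000
byte 12: 10010111 XOR 11011011 = 01001100

01100100 11101100 10101011 01110111 01100000 11010001 00101001 11100111 11101010 11111110 10111101 11101000 01001100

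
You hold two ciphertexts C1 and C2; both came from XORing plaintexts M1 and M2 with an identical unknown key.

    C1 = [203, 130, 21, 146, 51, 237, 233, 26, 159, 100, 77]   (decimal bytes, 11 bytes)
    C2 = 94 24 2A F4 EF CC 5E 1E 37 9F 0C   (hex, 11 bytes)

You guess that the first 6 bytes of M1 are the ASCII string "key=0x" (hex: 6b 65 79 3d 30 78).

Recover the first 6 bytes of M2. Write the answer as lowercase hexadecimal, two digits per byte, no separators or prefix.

First, C1 ⊕ C2 = (M1 ⊕ K) ⊕ (M2 ⊕ K) = M1 ⊕ M2, so the key drops out. Then M2 = (M1 ⊕ M2) ⊕ M1 over the first 6 bytes.
byte 0: (cb XOR 94) XOR 6b = 5f XOR 6b = 34
byte 1: (82 XOR 24) XOR 65 = a6 XOR 65 = c3
byte 2: (15 XOR 2a) XOR 79 = 3f XOR 79 = 46
byte 3: (92 XOR f4) XOR 3d = 66 XOR 3d = 5b
byte 4: (33 XOR ef) XOR 30 = dc XOR 30 = ec
byte 5: (ed XOR cc) XOR 78 = 21 XOR 78 = 59

34c3465bec59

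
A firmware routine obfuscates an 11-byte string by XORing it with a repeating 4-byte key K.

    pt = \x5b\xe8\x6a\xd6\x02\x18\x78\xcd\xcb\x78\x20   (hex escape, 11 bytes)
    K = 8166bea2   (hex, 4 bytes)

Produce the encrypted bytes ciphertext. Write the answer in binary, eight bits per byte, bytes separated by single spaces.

11011010 10001110 11010100 01110100 10000011 01111110 11000110 01101111 01001010 00011110 10011110

The 4-byte key repeats, so the effective keystream is 81 66 be a2 81 66 be a2 81 66 be.
byte 0:  91 XOR 129 = 218
byte 1: 232 XOR 102 = 142
byte 2: 106 XOR 190 = 212
byte 3: 214 XOR 162 = 116
byte 4:   2 XOR 129 = 131
byte 5:  24 XOR 102 = 126
byte 6: 120 XOR 190 = 198
byte 7: 205 XOR 162 = 111
byte 8: 203 XOR 129 =  74
byte 9: 120 XOR 102 =  30
byte 10:  32 XOR 190 = 158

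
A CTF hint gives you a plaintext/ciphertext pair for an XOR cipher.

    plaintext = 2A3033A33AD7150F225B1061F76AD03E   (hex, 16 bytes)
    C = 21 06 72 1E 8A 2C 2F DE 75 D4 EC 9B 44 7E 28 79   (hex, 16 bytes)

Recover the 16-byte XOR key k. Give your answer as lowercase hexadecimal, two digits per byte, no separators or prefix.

Since C = plaintext ⊕ k, XORing both sides with plaintext gives k = plaintext ⊕ C.
byte 0:  42 xor  33 =  11
byte 1:  48 xor   6 =  54
byte 2:  51 xor 114 =  65
byte 3: 163 xor  30 = 189
byte 4:  58 xor 138 = 176
byte 5: 215 xor  44 = 251
byte 6:  21 xor  47 =  58
byte 7:  15 xor 222 = 209
byte 8:  34 xor 117 =  87
byte 9:  91 xor 212 = 143
byte 10:  16 xor 236 = 252
byte 11:  97 xor 155 = 250
byte 12: 247 xor  68 = 179
byte 13: 106 xor 126 =  20
byte 14: 208 xor  40 = 248
byte 15:  62 xor 121 =  71

0b3641bdb0fb3ad1578ffcfab314f847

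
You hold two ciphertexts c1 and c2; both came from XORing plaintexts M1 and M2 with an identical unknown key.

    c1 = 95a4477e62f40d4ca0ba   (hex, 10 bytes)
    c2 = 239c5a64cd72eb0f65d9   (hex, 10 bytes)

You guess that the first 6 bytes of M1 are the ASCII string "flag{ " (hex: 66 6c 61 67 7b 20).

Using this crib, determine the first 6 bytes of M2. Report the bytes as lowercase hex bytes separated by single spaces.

First, c1 ⊕ c2 = (M1 ⊕ K) ⊕ (M2 ⊕ K) = M1 ⊕ M2, so the key drops out. Then M2 = (M1 ⊕ M2) ⊕ M1 over the first 6 bytes.
byte 0: (95 XOR 23) XOR 66 = b6 XOR 66 = d0
byte 1: (a4 XOR 9c) XOR 6c = 38 XOR 6c = 54
byte 2: (47 XOR 5a) XOR 61 = 1d XOR 61 = 7c
byte 3: (7e XOR 64) XOR 67 = 1a XOR 67 = 7d
byte 4: (62 XOR cd) XOR 7b = af XOR 7b = d4
byte 5: (f4 XOR 72) XOR 20 = 86 XOR 20 = a6

d0 54 7c 7d d4 a6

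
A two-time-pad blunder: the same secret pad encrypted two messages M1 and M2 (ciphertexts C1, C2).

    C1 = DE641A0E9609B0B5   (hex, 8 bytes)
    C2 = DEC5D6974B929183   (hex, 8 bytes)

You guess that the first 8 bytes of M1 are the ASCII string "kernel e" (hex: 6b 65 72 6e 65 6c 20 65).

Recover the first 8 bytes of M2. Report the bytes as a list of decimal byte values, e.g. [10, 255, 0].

First, C1 ⊕ C2 = (M1 ⊕ K) ⊕ (M2 ⊕ K) = M1 ⊕ M2, so the key drops out. Then M2 = (M1 ⊕ M2) ⊕ M1 over the first 8 bytes.
byte 0: (de ⊕ de) ⊕ 6b = 00 ⊕ 6b = 6b
byte 1: (64 ⊕ c5) ⊕ 65 = a1 ⊕ 65 = c4
byte 2: (1a ⊕ d6) ⊕ 72 = cc ⊕ 72 = be
byte 3: (0e ⊕ 97) ⊕ 6e = 99 ⊕ 6e = f7
byte 4: (96 ⊕ 4b) ⊕ 65 = dd ⊕ 65 = b8
byte 5: (09 ⊕ 92) ⊕ 6c = 9b ⊕ 6c = f7
byte 6: (b0 ⊕ 91) ⊕ 20 = 21 ⊕ 20 = 01
byte 7: (b5 ⊕ 83) ⊕ 65 = 36 ⊕ 65 = 53

[107, 196, 190, 247, 184, 247, 1, 83]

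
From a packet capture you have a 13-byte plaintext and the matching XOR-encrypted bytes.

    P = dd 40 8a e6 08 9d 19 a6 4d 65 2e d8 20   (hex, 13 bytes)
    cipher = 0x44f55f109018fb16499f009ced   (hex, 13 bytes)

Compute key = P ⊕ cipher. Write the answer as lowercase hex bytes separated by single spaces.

Since cipher = P ⊕ key, XORing both sides with P gives key = P ⊕ cipher.
dd XOR 44 = 99
40 XOR f5 = b5
8a XOR 5f = d5
e6 XOR 10 = f6
08 XOR 90 = 98
9d XOR 18 = 85
19 XOR fb = e2
a6 XOR 16 = b0
4d XOR 49 = 04
65 XOR 9f = fa
2e XOR 00 = 2e
d8 XOR 9c = 44
20 XOR ed = cd

99 b5 d5 f6 98 85 e2 b0 04 fa 2e 44 cd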